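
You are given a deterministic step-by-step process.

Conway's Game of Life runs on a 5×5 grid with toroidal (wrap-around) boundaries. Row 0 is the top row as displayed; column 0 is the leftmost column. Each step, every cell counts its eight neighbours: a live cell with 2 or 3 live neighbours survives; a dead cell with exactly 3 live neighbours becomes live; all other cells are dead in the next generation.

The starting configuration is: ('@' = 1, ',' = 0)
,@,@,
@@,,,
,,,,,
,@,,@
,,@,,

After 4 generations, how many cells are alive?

gen 0: ,@,@,
@@,,,
,,,,,
,@,,@
,,@,,
gen 1: @@,,,
@@@,,
,@,,,
,,,,,
@@@@,
gen 2: ,,,@,
,,@,,
@@@,,
@,,,,
@,@,@
gen 3: ,@@@@
,,@@,
@,@,,
,,@@,
@@,@@
gen 4: ,,,,,
@,,,,
,,,,@
,,,,,
,,,,,

2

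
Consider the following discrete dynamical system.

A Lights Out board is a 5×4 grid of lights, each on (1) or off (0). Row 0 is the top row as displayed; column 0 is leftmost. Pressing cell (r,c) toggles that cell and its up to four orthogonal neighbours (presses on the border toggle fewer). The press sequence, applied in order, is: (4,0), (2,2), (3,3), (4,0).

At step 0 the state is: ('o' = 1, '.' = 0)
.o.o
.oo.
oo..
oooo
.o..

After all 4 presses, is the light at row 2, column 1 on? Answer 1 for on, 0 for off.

0

0) .o.o
.oo.
oo..
oooo
.o..
1) .o.o
.oo.
oo..
.ooo
o...
2) .o.o
.o..
o.oo
.o.o
o...
3) .o.o
.o..
o.o.
.oo.
o..o
4) .o.o
.o..
o.o.
ooo.
.o.o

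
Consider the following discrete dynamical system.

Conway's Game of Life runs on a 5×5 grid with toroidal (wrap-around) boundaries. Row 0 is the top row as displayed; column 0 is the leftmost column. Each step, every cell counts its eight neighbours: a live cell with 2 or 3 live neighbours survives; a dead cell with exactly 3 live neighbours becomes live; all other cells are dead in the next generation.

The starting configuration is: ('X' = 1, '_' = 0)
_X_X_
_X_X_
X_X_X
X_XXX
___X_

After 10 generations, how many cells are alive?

step 0: _X_X_
_X_X_
X_X_X
X_XXX
___X_
step 1: ___XX
_X_X_
_____
X_X__
XX___
step 2: _X_XX
__XXX
_XX__
X____
XXXX_
step 3: _____
____X
XXX_X
X__XX
___X_
step 4: _____
_X_XX
_XX__
_____
___X_
step 5: __XXX
XX_X_
XXXX_
__X__
_____
step 6: XXXXX
_____
X__X_
__XX_
__X__
step 7: XXXXX
_____
__XXX
_XXXX
X____
step 8: XXXXX
_____
XX__X
_X___
_____
step 9: XXXXX
_____
XX___
_X___
___XX
step 10: XXX__
___X_
XX___
_XX_X
_____

9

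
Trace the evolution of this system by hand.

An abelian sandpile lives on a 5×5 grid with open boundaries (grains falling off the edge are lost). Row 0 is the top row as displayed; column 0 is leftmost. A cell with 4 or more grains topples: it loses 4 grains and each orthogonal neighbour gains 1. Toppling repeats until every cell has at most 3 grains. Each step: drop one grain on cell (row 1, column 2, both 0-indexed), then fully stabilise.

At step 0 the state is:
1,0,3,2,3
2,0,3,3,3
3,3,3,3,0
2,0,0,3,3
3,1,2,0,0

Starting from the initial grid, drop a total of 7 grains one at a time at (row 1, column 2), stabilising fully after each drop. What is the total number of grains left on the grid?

0) 1,0,3,2,3
2,0,3,3,3
3,3,3,3,0
2,0,0,3,3
3,1,2,0,0
1) 1,1,1,1,1
3,2,3,3,1
0,1,2,2,3
3,1,2,1,0
3,1,2,1,1
2) 1,1,2,2,1
3,3,1,0,2
0,1,3,3,3
3,1,2,1,0
3,1,2,1,1
3) 1,1,2,2,1
3,3,2,0,2
0,1,3,3,3
3,1,2,1,0
3,1,2,1,1
4) 1,1,2,2,1
3,3,3,0,2
0,1,3,3,3
3,1,2,1,0
3,1,2,1,1
5) 2,2,3,2,1
0,1,2,2,3
1,3,1,1,0
3,1,3,2,1
3,1,2,1,1
6) 2,2,3,2,1
0,1,3,2,3
1,3,1,1,0
3,1,3,2,1
3,1,2,1,1
7) 2,3,0,3,1
0,2,1,3,3
1,3,2,1,0
3,1,3,2,1
3,1,2,1,1

43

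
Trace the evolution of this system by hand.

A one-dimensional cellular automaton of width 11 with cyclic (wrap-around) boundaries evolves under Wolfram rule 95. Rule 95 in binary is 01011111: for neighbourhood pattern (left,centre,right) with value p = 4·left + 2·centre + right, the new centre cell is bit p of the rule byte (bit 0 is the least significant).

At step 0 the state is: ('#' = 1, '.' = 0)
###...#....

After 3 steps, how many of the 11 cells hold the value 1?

0) ###...#....
1) #.#########
2) #.#........
3) #.#########

10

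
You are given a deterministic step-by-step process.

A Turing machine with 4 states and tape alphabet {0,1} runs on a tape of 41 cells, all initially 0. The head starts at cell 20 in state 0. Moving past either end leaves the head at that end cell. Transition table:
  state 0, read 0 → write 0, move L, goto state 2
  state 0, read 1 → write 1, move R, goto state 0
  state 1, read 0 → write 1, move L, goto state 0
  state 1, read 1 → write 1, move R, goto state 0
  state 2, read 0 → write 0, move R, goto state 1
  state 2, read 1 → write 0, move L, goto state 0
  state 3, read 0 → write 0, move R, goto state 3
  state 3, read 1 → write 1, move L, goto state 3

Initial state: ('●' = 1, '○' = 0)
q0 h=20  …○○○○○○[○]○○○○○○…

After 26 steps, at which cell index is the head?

k=0  q0 h=20  …○○○○○○[○]○○○○○○…
k=1  q2 h=19  …○○○○○○[○]○○○○○○…
k=2  q1 h=20  …○○○○○○[○]○○○○○○…
k=3  q0 h=19  …○○○○○○[○]●○○○○○…
k=4  q2 h=18  …○○○○○○[○]○●○○○○…
k=5  q1 h=19  …○○○○○○[○]●○○○○○…
k=6  q0 h=18  …○○○○○○[○]●●○○○○…
k=7  q2 h=17  …○○○○○○[○]○●●○○○…
k=8  q1 h=18  …○○○○○○[○]●●○○○○…
k=9  q0 h=17  …○○○○○○[○]●●●○○○…
k=10  q2 h=16  …○○○○○○[○]○●●●○○…
k=11  q1 h=17  …○○○○○○[○]●●●○○○…
k=12  q0 h=16  …○○○○○○[○]●●●●○○…
k=13  q2 h=15  …○○○○○○[○]○●●●●○…
k=14  q1 h=16  …○○○○○○[○]●●●●○○…
k=15  q0 h=15  …○○○○○○[○]●●●●●○…
k=16  q2 h=14  …○○○○○○[○]○●●●●●…
k=17  q1 h=15  …○○○○○○[○]●●●●●○…
k=18  q0 h=14  …○○○○○○[○]●●●●●●…
k=19  q2 h=13  …○○○○○○[○]○●●●●●…
k=20  q1 h=14  …○○○○○○[○]●●●●●●…
k=21  q0 h=13  …○○○○○○[○]●●●●●●…
k=22  q2 h=12  …○○○○○○[○]○●●●●●…
k=23  q1 h=13  …○○○○○○[○]●●●●●●…
k=24  q0 h=12  …○○○○○○[○]●●●●●●…
k=25  q2 h=11  …○○○○○○[○]○●●●●●…
k=26  q1 h=12  …○○○○○○[○]●●●●●●…

12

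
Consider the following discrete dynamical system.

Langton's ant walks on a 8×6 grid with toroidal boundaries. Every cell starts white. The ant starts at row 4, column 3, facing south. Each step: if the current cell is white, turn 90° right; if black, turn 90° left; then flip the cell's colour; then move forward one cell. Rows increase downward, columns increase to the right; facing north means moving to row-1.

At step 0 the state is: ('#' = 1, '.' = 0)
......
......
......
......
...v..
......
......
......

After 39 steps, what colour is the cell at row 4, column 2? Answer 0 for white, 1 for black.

1

k=0  ......
......
......
......
...v..
......
......
......
k=1  ......
......
......
......
..<#..
......
......
......
k=2  ......
......
......
..^...
..##..
......
......
......
k=3  ......
......
......
..#>..
..##..
......
......
......
k=4  ......
......
......
..##..
..#v..
......
......
......
k=5  ......
......
......
..##..
..#.>.
......
......
......
k=6  ......
......
......
..##..
..#.#.
....v.
......
......
k=7  ......
......
......
..##..
..#.#.
...<#.
......
......
k=8  ......
......
......
..##..
..#^#.
...##.
......
......
k=9  ......
......
......
..##..
..##>.
...##.
......
......
k=10  ......
......
......
..##^.
..##..
...##.
......
......
k=11  ......
......
......
..###>
..##..
...##.
......
......
k=12  ......
......
......
..####
..##.v
...##.
......
......
k=13  ......
......
......
..####
..##<#
...##.
......
......
k=14  ......
......
......
..##^#
..####
...##.
......
......
k=15  ......
......
......
..#<.#
..####
...##.
......
......
k=16  ......
......
......
..#..#
..#v##
...##.
......
......
k=17  ......
......
......
..#..#
..#.>#
...##.
......
......
k=18  ......
......
......
..#.^#
..#..#
...##.
......
......
k=19  ......
......
......
..#.#>
..#..#
...##.
......
......
k=20  ......
......
.....^
..#.#.
..#..#
...##.
......
......
k=21  ......
......
>....#
..#.#.
..#..#
...##.
......
......
k=22  ......
......
#....#
v.#.#.
..#..#
...##.
......
......
k=23  ......
......
#....#
#.#.#<
..#..#
...##.
......
......
k=24  ......
......
#....^
#.#.##
..#..#
...##.
......
......
k=25  ......
......
#...<.
#.#.##
..#..#
...##.
......
......
k=26  ......
....^.
#...#.
#.#.##
..#..#
...##.
......
......
k=27  ......
....#>
#...#.
#.#.##
..#..#
...##.
......
......
k=28  ......
....##
#...#v
#.#.##
..#..#
...##.
......
......
k=29  ......
....##
#...<#
#.#.##
..#..#
...##.
......
......
k=30  ......
....##
#....#
#.#.v#
..#..#
...##.
......
......
k=31  ......
....##
#....#
#.#..>
..#..#
...##.
......
......
k=32  ......
....##
#....^
#.#...
..#..#
...##.
......
......
k=33  ......
....##
#...<.
#.#...
..#..#
...##.
......
......
k=34  ......
....^#
#...#.
#.#...
..#..#
...##.
......
......
k=35  ......
...<.#
#...#.
#.#...
..#..#
...##.
......
......
k=36  ...^..
...#.#
#...#.
#.#...
..#..#
...##.
......
......
k=37  ...#>.
...#.#
#...#.
#.#...
..#..#
...##.
......
......
k=38  ...##.
...#v#
#...#.
#.#...
..#..#
...##.
......
......
k=39  ...##.
...<##
#...#.
#.#...
..#..#
...##.
......
......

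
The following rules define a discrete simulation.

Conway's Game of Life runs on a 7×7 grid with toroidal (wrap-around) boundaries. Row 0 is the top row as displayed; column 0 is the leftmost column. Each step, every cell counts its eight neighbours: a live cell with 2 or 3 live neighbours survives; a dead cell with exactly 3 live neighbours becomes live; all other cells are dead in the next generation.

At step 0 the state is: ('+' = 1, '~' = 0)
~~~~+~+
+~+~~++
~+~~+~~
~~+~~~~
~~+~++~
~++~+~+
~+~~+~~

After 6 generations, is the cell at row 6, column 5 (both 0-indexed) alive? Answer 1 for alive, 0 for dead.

[0] ~~~~+~+
+~+~~++
~+~~+~~
~~+~~~~
~~+~++~
~++~+~+
~+~~+~~
[1] ~+~++~+
++~++~+
++++~++
~++~++~
~~+~++~
+++~+~~
~++~+~~
[2] ~~~~~~+
~~~~~~~
~~~~~~~
~~~~~~~
+~~~~~+
+~~~+~~
~~~~+~~
[3] ~~~~~~~
~~~~~~~
~~~~~~~
~~~~~~~
+~~~~~+
+~~~~++
~~~~~+~
[4] ~~~~~~~
~~~~~~~
~~~~~~~
~~~~~~~
+~~~~+~
+~~~~+~
~~~~~+~
[5] ~~~~~~~
~~~~~~~
~~~~~~~
~~~~~~~
~~~~~~~
~~~~++~
~~~~~~+
[6] ~~~~~~~
~~~~~~~
~~~~~~~
~~~~~~~
~~~~~~~
~~~~~+~
~~~~~+~

1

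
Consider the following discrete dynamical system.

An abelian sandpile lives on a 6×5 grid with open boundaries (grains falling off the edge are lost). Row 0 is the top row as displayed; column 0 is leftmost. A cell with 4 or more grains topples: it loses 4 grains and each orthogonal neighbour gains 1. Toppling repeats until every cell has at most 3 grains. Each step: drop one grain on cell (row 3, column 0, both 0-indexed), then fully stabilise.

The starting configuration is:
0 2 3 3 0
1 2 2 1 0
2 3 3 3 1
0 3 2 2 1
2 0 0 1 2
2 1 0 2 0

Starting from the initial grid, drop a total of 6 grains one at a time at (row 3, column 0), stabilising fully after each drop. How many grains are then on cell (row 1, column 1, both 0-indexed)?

0) 0 2 3 3 0
1 2 2 1 0
2 3 3 3 1
0 3 2 2 1
2 0 0 1 2
2 1 0 2 0
1) 0 2 3 3 0
1 2 2 1 0
2 3 3 3 1
1 3 2 2 1
2 0 0 1 2
2 1 0 2 0
2) 0 2 3 3 0
1 2 2 1 0
2 3 3 3 1
2 3 2 2 1
2 0 0 1 2
2 1 0 2 0
3) 0 2 3 3 0
1 2 2 1 0
2 3 3 3 1
3 3 2 2 1
2 0 0 1 2
2 1 0 2 0
4) 0 2 3 3 0
2 3 3 2 0
0 2 2 1 2
2 2 1 0 2
3 1 1 2 2
2 1 0 2 0
5) 0 2 3 3 0
2 3 3 2 0
0 2 2 1 2
3 2 1 0 2
3 1 1 2 2
2 1 0 2 0
6) 0 2 3 3 0
2 3 3 2 0
1 2 2 1 2
1 3 1 0 2
0 2 1 2 2
3 1 0 2 0

3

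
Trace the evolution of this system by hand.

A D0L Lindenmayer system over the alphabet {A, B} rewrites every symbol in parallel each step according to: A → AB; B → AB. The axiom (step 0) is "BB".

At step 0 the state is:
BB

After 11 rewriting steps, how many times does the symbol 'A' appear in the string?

2048

t=0: BB
t=1: ABAB
t=2: ABABABAB
t=3: ABABABABABABABAB
t=4: ABABABABABABABABABABABABABABABAB
t=5: ABABABABABABABABABABABABABABABABABABABABABABABABABABABABABABABAB
t=6: ABABABABABABABABABABABABABABABABABABABABABABABABABABABABAB…ABABABABABABABABABABABABABABABABABABABABABABABABABABABABAB  (len 128)
t=7: ABABABABABABABABABABABABABABABABABABABABABABABABABABABABAB…ABABABABABABABABABABABABABABABABABABABABABABABABABABABABAB  (len 256)
t=8: ABABABABABABABABABABABABABABABABABABABABABABABABABABABABAB…ABABABABABABABABABABABABABABABABABABABABABABABABABABABABAB  (len 512)
t=9: ABABABABABABABABABABABABABABABABABABABABABABABABABABABABAB…ABABABABABABABABABABABABABABABABABABABABABABABABABABABABAB  (len 1024)
t=10: ABABABABABABABABABABABABABABABABABABABABABABABABABABABABAB…ABABABABABABABABABABABABABABABABABABABABABABABABABABABABAB  (len 2048)
t=11: ABABABABABABABABABABABABABABABABABABABABABABABABABABABABAB…ABABABABABABABABABABABABABABABABABABABABABABABABABABABABAB  (len 4096)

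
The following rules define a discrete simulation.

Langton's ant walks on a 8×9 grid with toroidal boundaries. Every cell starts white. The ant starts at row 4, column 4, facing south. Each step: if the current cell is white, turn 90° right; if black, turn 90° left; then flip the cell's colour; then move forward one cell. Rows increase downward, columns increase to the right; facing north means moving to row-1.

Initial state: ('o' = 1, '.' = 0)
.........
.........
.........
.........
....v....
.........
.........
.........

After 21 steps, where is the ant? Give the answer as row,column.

k=0  .........
.........
.........
.........
....v....
.........
.........
.........
k=1  .........
.........
.........
.........
...<o....
.........
.........
.........
k=2  .........
.........
.........
...^.....
...oo....
.........
.........
.........
k=3  .........
.........
.........
...o>....
...oo....
.........
.........
.........
k=4  .........
.........
.........
...oo....
...ov....
.........
.........
.........
k=5  .........
.........
.........
...oo....
...o.>...
.........
.........
.........
k=6  .........
.........
.........
...oo....
...o.o...
.....v...
.........
.........
k=7  .........
.........
.........
...oo....
...o.o...
....<o...
.........
.........
k=8  .........
.........
.........
...oo....
...o^o...
....oo...
.........
.........
k=9  .........
.........
.........
...oo....
...oo>...
....oo...
.........
.........
k=10  .........
.........
.........
...oo^...
...oo....
....oo...
.........
.........
k=11  .........
.........
.........
...ooo>..
...oo....
....oo...
.........
.........
k=12  .........
.........
.........
...oooo..
...oo.v..
....oo...
.........
.........
k=13  .........
.........
.........
...oooo..
...oo<o..
....oo...
.........
.........
k=14  .........
.........
.........
...oo^o..
...oooo..
....oo...
.........
.........
k=15  .........
.........
.........
...o<.o..
...oooo..
....oo...
.........
.........
k=16  .........
.........
.........
...o..o..
...ovoo..
....oo...
.........
.........
k=17  .........
.........
.........
...o..o..
...o.>o..
....oo...
.........
.........
k=18  .........
.........
.........
...o.^o..
...o..o..
....oo...
.........
.........
k=19  .........
.........
.........
...o.o>..
...o..o..
....oo...
.........
.........
k=20  .........
.........
......^..
...o.o...
...o..o..
....oo...
.........
.........
k=21  .........
.........
......o>.
...o.o...
...o..o..
....oo...
.........
.........

2,7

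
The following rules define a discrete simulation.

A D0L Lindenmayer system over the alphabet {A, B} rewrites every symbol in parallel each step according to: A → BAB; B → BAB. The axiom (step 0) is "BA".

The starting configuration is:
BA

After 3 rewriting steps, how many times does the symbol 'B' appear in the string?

36

gen 0: BA
gen 1: BABBAB
gen 2: BABBABBABBABBABBAB
gen 3: BABBABBABBABBABBABBABBABBABBABBABBABBABBABBABBABBABBAB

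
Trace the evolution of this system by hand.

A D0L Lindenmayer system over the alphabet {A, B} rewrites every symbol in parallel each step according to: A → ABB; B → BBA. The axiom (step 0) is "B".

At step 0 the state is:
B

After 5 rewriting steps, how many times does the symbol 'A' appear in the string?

81

0) B
1) BBA
2) BBABBAABB
3) BBABBAABBBBABBAABBABBBBABBA
4) BBABBAABBBBABBAABBABBBBABBABBABBAABBBBABBAABBABBBBABBAABBBBABBABBABBAABBBBABBAABB
5) BBABBAABBBBABBAABBABBBBABBABBABBAABBBBABBAABBABBBBABBAABBB…AABBBBABBAABBBBABBAABBABBBBABBABBABBAABBBBABBAABBABBBBABBA  (len 243)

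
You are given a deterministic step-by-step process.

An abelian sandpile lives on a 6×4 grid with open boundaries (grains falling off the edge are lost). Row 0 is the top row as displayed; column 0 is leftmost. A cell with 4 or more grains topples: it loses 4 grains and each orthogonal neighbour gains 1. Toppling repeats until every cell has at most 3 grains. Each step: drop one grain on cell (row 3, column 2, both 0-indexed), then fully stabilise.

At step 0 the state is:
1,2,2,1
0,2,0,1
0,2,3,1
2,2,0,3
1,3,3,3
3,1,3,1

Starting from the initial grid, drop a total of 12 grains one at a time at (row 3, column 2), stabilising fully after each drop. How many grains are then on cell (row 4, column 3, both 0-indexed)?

3

gen 0: 1,2,2,1
0,2,0,1
0,2,3,1
2,2,0,3
1,3,3,3
3,1,3,1
gen 1: 1,2,2,1
0,2,0,1
0,2,3,1
2,2,1,3
1,3,3,3
3,1,3,1
gen 2: 1,2,2,1
0,2,0,1
0,2,3,1
2,2,2,3
1,3,3,3
3,1,3,1
gen 3: 1,2,2,1
0,2,0,1
0,2,3,1
2,2,3,3
1,3,3,3
3,1,3,1
gen 4: 1,2,2,1
0,3,1,1
1,0,2,3
3,2,1,2
2,2,0,2
3,3,1,3
gen 5: 1,2,2,1
0,3,1,1
1,0,2,3
3,2,2,2
2,2,0,2
3,3,1,3
gen 6: 1,2,2,1
0,3,1,1
1,0,2,3
3,2,3,2
2,2,0,2
3,3,1,3
gen 7: 1,2,2,1
0,3,1,1
1,0,3,3
3,3,0,3
2,2,1,2
3,3,1,3
gen 8: 1,2,2,1
0,3,1,1
1,0,3,3
3,3,1,3
2,2,1,2
3,3,1,3
gen 9: 1,2,2,1
0,3,1,1
1,0,3,3
3,3,2,3
2,2,1,2
3,3,1,3
gen 10: 1,2,2,1
0,3,1,1
1,0,3,3
3,3,3,3
2,2,1,2
3,3,1,3
gen 11: 1,2,2,1
0,3,2,2
2,2,1,1
0,1,3,1
3,3,2,3
3,3,1,3
gen 12: 1,2,2,1
0,3,2,2
2,2,2,1
0,2,0,2
3,3,3,3
3,3,1,3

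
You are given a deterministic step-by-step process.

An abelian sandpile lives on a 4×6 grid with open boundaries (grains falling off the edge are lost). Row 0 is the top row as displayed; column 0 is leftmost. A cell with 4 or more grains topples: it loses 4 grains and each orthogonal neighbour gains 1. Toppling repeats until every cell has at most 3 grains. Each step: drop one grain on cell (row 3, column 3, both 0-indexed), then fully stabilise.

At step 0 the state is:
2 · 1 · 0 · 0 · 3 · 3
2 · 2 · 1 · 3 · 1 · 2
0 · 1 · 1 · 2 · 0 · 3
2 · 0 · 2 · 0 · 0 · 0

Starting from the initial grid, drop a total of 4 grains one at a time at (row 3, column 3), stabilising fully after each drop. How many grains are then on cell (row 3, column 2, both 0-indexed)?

0) 2 · 1 · 0 · 0 · 3 · 3
2 · 2 · 1 · 3 · 1 · 2
0 · 1 · 1 · 2 · 0 · 3
2 · 0 · 2 · 0 · 0 · 0
1) 2 · 1 · 0 · 0 · 3 · 3
2 · 2 · 1 · 3 · 1 · 2
0 · 1 · 1 · 2 · 0 · 3
2 · 0 · 2 · 1 · 0 · 0
2) 2 · 1 · 0 · 0 · 3 · 3
2 · 2 · 1 · 3 · 1 · 2
0 · 1 · 1 · 2 · 0 · 3
2 · 0 · 2 · 2 · 0 · 0
3) 2 · 1 · 0 · 0 · 3 · 3
2 · 2 · 1 · 3 · 1 · 2
0 · 1 · 1 · 2 · 0 · 3
2 · 0 · 2 · 3 · 0 · 0
4) 2 · 1 · 0 · 0 · 3 · 3
2 · 2 · 1 · 3 · 1 · 2
0 · 1 · 1 · 3 · 0 · 3
2 · 0 · 3 · 0 · 1 · 0

3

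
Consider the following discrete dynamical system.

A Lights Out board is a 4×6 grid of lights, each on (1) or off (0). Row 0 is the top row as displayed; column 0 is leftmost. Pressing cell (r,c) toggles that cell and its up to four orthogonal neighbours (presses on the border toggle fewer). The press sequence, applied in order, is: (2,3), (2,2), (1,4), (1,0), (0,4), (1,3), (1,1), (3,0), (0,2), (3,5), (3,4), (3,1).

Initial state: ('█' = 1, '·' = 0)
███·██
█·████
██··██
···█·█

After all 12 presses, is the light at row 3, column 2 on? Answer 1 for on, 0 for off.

0

[0] ███·██
█·████
██··██
···█·█
[1] ███·██
█·█·██
████·█
·····█
[2] ███·██
█···██
█····█
··█··█
[3] ███··█
█··█··
█···██
··█··█
[4] ·██··█
·█·█··
····██
··█··█
[5] ·████·
·█·██·
····██
··█··█
[6] ·██·█·
·██···
···███
··█··█
[7] ··█·█·
█·····
·█·███
··█··█
[8] ··█·█·
█·····
██·███
███··█
[9] ·█·██·
█·█···
██·███
███··█
[10] ·█·██·
█·█···
██·██·
███·█·
[11] ·█·██·
█·█···
██·█··
████·█
[12] ·█·██·
█·█···
█··█··
···█·█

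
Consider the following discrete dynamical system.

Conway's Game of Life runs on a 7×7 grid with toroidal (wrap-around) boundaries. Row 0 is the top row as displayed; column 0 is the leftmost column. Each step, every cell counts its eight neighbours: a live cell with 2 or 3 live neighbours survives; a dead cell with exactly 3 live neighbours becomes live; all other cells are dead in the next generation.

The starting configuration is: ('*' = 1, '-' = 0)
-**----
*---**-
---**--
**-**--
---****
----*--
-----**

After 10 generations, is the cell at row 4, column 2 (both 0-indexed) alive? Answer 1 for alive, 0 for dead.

step 0: -**----
*---**-
---**--
**-**--
---****
----*--
-----**
step 1: **--*--
-**-**-
***---*
*-----*
*-*---*
---*---
-----*-
step 2: *****-*
----**-
--**---
--*--*-
**----*
------*
----*--
step 3: ***---*
*----**
--**-*-
*-**--*
**---**
-----**
-**-*-*
step 4: --**---
---***-
--**-*-
---*---
-**-*--
--*-*--
--**---
step 5: -------
-----*-
--*--*-
-*-----
-**-*--
----*--
-*--*--
step 6: -------
-------
-------
-*-*---
-***---
-**-**-
-------
step 7: -------
-------
-------
-*-*---
*------
-*--*--
-------
step 8: -------
-------
-------
-------
***----
-------
-------
step 9: -------
-------
-------
-*-----
-*-----
-*-----
-------
step 10: -------
-------
-------
-------
***----
-------
-------

1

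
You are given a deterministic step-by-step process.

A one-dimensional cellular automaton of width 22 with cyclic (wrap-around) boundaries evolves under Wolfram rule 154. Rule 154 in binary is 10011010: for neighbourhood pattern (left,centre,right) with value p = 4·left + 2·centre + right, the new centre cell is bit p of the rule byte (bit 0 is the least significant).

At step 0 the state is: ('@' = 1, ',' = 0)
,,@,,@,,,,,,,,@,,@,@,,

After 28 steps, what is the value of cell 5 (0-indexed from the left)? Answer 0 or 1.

k=0  ,,@,,@,,,,,,,,@,,@,@,,
k=1  ,@,@@,@,,,,,,@,@@,,,@,
k=2  @,,@,,,@,,,,@,,@,@,@,@
k=3  ,@@,@,@,@,,@,@@,,,,,,@
k=4  ,@,,,,,,,@@,,@,@,,,,@,
k=5  @,@,,,,,@@,@@,,,@,,@,@
k=6  ,,,@,,,@@,,@,@,@,@@,,@
k=7  @,@,@,@@,@@,,,,,,@,@@,
k=8  ,,,,,,@,,@,@,,,,@,,@,,
k=9  ,,,,,@,@@,,,@,,@,@@,@,
k=10  ,,,,@,,@,@,@,@@,,@,,,@
k=11  @,,@,@@,,,,,,@,@@,@,@,
k=12  ,@@,,@,@,,,,@,,@,,,,,,
k=13  @@,@@,,,@,,@,@@,@,,,,,
k=14  @,,@,@,@,@@,,@,,,@,,,@
k=15  ,@@,,,,,,@,@@,@,@,@,@@
k=16  ,@,@,,,,@,,@,,,,,,,,@,
k=17  @,,,@,,@,@@,@,,,,,,@,@
k=18  ,@,@,@@,,@,,,@,,,,@,,@
k=19  ,,,,,@,@@,@,@,@,,@,@@,
k=20  ,,,,@,,@,,,,,,,@@,,@,@
k=21  @,,@,@@,@,,,,,@@,@@,,,
k=22  ,@@,,@,,,@,,,@@,,@,@,@
k=23  ,@,@@,@,@,@,@@,@@,,,,,
k=24  @,,@,,,,,,,,@,,@,@,,,,
k=25  ,@@,@,,,,,,@,@@,,,@,,@
k=26  ,@,,,@,,,,@,,@,@,@,@@,
k=27  @,@,@,@,,@,@@,,,,,,@,@
k=28  ,,,,,,,@@,,@,@,,,,@,,@

0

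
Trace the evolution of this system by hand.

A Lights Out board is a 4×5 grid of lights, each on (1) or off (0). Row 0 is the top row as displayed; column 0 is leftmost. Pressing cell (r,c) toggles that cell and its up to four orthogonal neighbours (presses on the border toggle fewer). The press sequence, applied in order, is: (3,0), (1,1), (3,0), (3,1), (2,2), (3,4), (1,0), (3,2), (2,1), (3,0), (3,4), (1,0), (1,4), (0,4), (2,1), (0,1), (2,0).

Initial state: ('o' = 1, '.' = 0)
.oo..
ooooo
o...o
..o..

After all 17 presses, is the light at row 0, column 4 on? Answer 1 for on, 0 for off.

0

k=0  .oo..
ooooo
o...o
..o..
k=1  .oo..
ooooo
....o
ooo..
k=2  ..o..
...oo
.o..o
ooo..
k=3  ..o..
...oo
oo..o
..o..
k=4  ..o..
...oo
o...o
oo...
k=5  ..o..
..ooo
ooooo
ooo..
k=6  ..o..
..ooo
oooo.
ooooo
k=7  o.o..
ooooo
.ooo.
ooooo
k=8  o.o..
ooooo
.o.o.
o...o
k=9  o.o..
o.ooo
o.oo.
oo..o
k=10  o.o..
o.ooo
..oo.
....o
k=11  o.o..
o.ooo
..ooo
...o.
k=12  ..o..
.oooo
o.ooo
...o.
k=13  ..o.o
.oo..
o.oo.
...o.
k=14  ..oo.
.oo.o
o.oo.
...o.
k=15  ..oo.
..o.o
.o.o.
.o.o.
k=16  oo.o.
.oo.o
.o.o.
.o.o.
k=17  oo.o.
ooo.o
o..o.
oo.o.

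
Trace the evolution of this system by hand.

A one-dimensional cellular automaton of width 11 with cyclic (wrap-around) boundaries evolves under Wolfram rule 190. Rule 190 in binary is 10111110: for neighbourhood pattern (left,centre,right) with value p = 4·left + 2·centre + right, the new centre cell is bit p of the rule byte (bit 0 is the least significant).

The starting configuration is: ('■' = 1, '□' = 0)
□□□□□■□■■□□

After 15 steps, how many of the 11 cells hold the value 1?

9

k=0  □□□□□■□■■□□
k=1  □□□□■■■■□■□
k=2  □□□■■■■□■■■
k=3  ■□■■■■□■■■□
k=4  ■■■■■□■■■□■
k=5  ■■■■□■■■□■■
k=6  ■■■□■■■□■■■
k=7  ■■□■■■□■■■■
k=8  ■□■■■□■■■■■
k=9  □■■■□■■■■■■
k=10  ■■■□■■■■■■□
k=11  ■■□■■■■■■□■
k=12  ■□■■■■■■□■■
k=13  □■■■■■■□■■■
k=14  ■■■■■■□■■■□
k=15  ■■■■■□■■■□■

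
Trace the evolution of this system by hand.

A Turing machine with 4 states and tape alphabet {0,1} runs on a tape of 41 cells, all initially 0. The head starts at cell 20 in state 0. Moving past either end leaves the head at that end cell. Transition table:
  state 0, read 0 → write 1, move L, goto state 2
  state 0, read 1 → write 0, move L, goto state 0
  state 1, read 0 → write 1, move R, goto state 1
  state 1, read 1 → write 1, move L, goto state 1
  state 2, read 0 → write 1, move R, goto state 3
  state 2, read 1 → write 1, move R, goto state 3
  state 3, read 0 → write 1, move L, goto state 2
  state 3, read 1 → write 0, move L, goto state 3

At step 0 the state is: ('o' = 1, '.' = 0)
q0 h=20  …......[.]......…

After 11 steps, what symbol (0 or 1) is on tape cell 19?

0

0) q0 h=20  …......[.]......…
1) q2 h=19  …......[.]o.....…
2) q3 h=20  ….....o[o]......…
3) q3 h=19  …......[o]......…
4) q3 h=18  …......[.]......…
5) q2 h=17  …......[.]o.....…
6) q3 h=18  ….....o[o]......…
7) q3 h=17  …......[o]......…
8) q3 h=16  …......[.]......…
9) q2 h=15  …......[.]o.....…
10) q3 h=16  ….....o[o]......…
11) q3 h=15  …......[o]......…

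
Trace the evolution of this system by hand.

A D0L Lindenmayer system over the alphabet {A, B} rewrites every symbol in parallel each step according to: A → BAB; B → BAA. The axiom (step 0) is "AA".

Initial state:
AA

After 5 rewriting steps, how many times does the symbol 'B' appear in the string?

244

0) AA
1) BABBAB
2) BAABABBAABAABABBAA
3) BAABABBABBAABABBAABAABABBABBAABABBABBAABABBAABAABABBAB
4) BAABABBABBAABABBAABAABABBAABAABABBABBAABABBAABAABABBABBAAB…BBAABAABABBABBAABABBAABAABABBABBAABABBABBAABABBAABAABABBAA  (len 162)
5) BAABABBABBAABABBAABAABABBAABAABABBABBAABABBAABAABABBABBAAB…BBAABAABABBABBAABABBAABAABABBABBAABABBABBAABABBAABAABABBAB  (len 486)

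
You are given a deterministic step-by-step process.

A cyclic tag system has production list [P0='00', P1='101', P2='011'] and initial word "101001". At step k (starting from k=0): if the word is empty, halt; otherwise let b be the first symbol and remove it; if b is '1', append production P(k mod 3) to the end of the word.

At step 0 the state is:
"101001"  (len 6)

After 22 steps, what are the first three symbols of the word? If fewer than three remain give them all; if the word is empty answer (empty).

011

step 0: "101001"  (len 6)
step 1: "0100100"  (len 7)
step 2: "100100"  (len 6)
step 3: "00100011"  (len 8)
step 4: "0100011"  (len 7)
step 5: "100011"  (len 6)
step 6: "00011011"  (len 8)
step 7: "0011011"  (len 7)
step 8: "011011"  (len 6)
step 9: "11011"  (len 5)
step 10: "101100"  (len 6)
step 11: "01100101"  (len 8)
step 12: "1100101"  (len 7)
step 13: "10010100"  (len 8)
step 14: "0010100101"  (len 10)
step 15: "010100101"  (len 9)
step 16: "10100101"  (len 8)
step 17: "0100101101"  (len 10)
step 18: "100101101"  (len 9)
step 19: "0010110100"  (len 10)
step 20: "010110100"  (len 9)
step 21: "10110100"  (len 8)
step 22: "011010000"  (len 9)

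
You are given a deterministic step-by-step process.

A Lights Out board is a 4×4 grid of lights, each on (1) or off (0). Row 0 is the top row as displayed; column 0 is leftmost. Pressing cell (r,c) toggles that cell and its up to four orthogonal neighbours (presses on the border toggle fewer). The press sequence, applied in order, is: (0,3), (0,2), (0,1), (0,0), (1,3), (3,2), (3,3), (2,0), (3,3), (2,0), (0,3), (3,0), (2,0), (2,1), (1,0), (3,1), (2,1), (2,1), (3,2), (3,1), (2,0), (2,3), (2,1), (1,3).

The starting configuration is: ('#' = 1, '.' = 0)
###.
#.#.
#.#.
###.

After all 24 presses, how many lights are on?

t=0: ###.
#.#.
#.#.
###.
t=1: ##.#
#.##
#.#.
###.
t=2: #.#.
#..#
#.#.
###.
t=3: .#..
##.#
#.#.
###.
t=4: #...
.#.#
#.#.
###.
t=5: #..#
.##.
#.##
###.
t=6: #..#
.##.
#..#
#..#
t=7: #..#
.##.
#...
#.#.
t=8: #..#
###.
.#..
..#.
t=9: #..#
###.
.#.#
...#
t=10: #..#
.##.
#..#
#..#
t=11: #.#.
.###
#..#
#..#
t=12: #.#.
.###
...#
.#.#
t=13: #.#.
####
##.#
##.#
t=14: #.#.
#.##
..##
#..#
t=15: ..#.
.###
#.##
#..#
t=16: ..#.
.###
####
.###
t=17: ..#.
..##
...#
..##
t=18: ..#.
.###
####
.###
t=19: ..#.
.###
##.#
....
t=20: ..#.
.###
#..#
###.
t=21: ..#.
####
.#.#
.##.
t=22: ..#.
###.
.##.
.###
t=23: ..#.
#.#.
#...
..##
t=24: ..##
#..#
#..#
..##

8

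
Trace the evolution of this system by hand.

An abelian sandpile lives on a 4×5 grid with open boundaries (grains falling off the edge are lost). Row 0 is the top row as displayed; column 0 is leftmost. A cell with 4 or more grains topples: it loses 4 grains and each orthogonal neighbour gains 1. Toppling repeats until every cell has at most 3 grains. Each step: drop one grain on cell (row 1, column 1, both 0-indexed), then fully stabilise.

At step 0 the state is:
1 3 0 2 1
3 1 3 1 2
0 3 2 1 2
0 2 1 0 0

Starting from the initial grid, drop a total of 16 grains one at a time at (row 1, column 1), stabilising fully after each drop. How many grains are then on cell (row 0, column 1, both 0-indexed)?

k=0  1 3 0 2 1
3 1 3 1 2
0 3 2 1 2
0 2 1 0 0
k=1  1 3 0 2 1
3 2 3 1 2
0 3 2 1 2
0 2 1 0 0
k=2  1 3 0 2 1
3 3 3 1 2
0 3 2 1 2
0 2 1 0 0
k=3  3 1 2 2 1
1 0 2 2 2
2 2 0 2 2
0 3 2 0 0
k=4  3 1 2 2 1
1 1 2 2 2
2 2 0 2 2
0 3 2 0 0
k=5  3 1 2 2 1
1 2 2 2 2
2 2 0 2 2
0 3 2 0 0
k=6  3 1 2 2 1
1 3 2 2 2
2 2 0 2 2
0 3 2 0 0
k=7  3 2 2 2 1
2 0 3 2 2
2 3 0 2 2
0 3 2 0 0
k=8  3 2 2 2 1
2 1 3 2 2
2 3 0 2 2
0 3 2 0 0
k=9  3 2 2 2 1
2 2 3 2 2
2 3 0 2 2
0 3 2 0 0
k=10  3 2 2 2 1
2 3 3 2 2
2 3 0 2 2
0 3 2 0 0
k=11  3 3 3 2 1
3 2 0 3 2
3 1 2 2 2
1 0 3 0 0
k=12  3 3 3 2 1
3 3 0 3 2
3 1 2 2 2
1 0 3 0 0
k=13  1 2 0 3 1
2 2 2 3 2
0 3 2 2 2
2 0 3 0 0
k=14  1 2 0 3 1
2 3 2 3 2
0 3 2 2 2
2 0 3 0 0
k=15  1 3 0 3 1
3 1 3 3 2
1 0 3 2 2
2 1 3 0 0
k=16  1 3 0 3 1
3 2 3 3 2
1 0 3 2 2
2 1 3 0 0

3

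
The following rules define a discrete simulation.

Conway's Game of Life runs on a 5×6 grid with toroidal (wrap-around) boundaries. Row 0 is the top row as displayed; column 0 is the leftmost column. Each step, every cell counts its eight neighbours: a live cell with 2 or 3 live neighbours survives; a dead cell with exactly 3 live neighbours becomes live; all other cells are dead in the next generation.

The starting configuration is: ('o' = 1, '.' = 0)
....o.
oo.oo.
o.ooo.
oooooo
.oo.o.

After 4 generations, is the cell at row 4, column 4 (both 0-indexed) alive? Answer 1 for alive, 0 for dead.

step 0: ....o.
oo.oo.
o.ooo.
oooooo
.oo.o.
step 1: o...o.
oo....
......
......
......
step 2: oo...o
oo...o
......
......
......
step 3: .o...o
.o...o
o.....
......
o.....
step 4: .o...o
.o...o
o.....
......
o.....

0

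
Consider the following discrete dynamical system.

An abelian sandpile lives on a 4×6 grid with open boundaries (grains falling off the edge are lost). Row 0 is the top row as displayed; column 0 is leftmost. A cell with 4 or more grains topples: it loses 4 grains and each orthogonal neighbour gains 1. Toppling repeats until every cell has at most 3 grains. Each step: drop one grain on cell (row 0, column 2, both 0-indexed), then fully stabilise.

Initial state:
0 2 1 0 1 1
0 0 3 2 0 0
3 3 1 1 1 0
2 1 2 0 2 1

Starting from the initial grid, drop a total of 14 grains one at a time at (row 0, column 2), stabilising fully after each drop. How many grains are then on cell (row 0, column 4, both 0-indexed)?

2

0) 0 2 1 0 1 1
0 0 3 2 0 0
3 3 1 1 1 0
2 1 2 0 2 1
1) 0 2 2 0 1 1
0 0 3 2 0 0
3 3 1 1 1 0
2 1 2 0 2 1
2) 0 2 3 0 1 1
0 0 3 2 0 0
3 3 1 1 1 0
2 1 2 0 2 1
3) 0 3 1 1 1 1
0 1 0 3 0 0
3 3 2 1 1 0
2 1 2 0 2 1
4) 0 3 2 1 1 1
0 1 0 3 0 0
3 3 2 1 1 0
2 1 2 0 2 1
5) 0 3 3 1 1 1
0 1 0 3 0 0
3 3 2 1 1 0
2 1 2 0 2 1
6) 1 0 1 2 1 1
0 2 1 3 0 0
3 3 2 1 1 0
2 1 2 0 2 1
7) 1 0 2 2 1 1
0 2 1 3 0 0
3 3 2 1 1 0
2 1 2 0 2 1
8) 1 0 3 2 1 1
0 2 1 3 0 0
3 3 2 1 1 0
2 1 2 0 2 1
9) 1 1 0 3 1 1
0 2 2 3 0 0
3 3 2 1 1 0
2 1 2 0 2 1
10) 1 1 1 3 1 1
0 2 2 3 0 0
3 3 2 1 1 0
2 1 2 0 2 1
11) 1 1 2 3 1 1
0 2 2 3 0 0
3 3 2 1 1 0
2 1 2 0 2 1
12) 1 1 3 3 1 1
0 2 2 3 0 0
3 3 2 1 1 0
2 1 2 0 2 1
13) 1 2 2 1 2 1
0 3 0 1 1 0
3 3 3 2 1 0
2 1 2 0 2 1
14) 1 2 3 1 2 1
0 3 0 1 1 0
3 3 3 2 1 0
2 1 2 0 2 1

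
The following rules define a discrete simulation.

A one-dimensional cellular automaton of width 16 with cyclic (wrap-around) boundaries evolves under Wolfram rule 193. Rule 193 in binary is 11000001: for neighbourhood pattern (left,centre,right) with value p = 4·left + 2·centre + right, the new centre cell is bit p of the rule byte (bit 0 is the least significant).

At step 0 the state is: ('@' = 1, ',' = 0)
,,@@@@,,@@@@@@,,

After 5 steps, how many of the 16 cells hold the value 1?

8

gen 0: ,,@@@@,,@@@@@@,,
gen 1: @,,@@@,,,@@@@@,@
gen 2: @,,,@@,@,,@@@@,,
gen 3: ,,@,,@,,,,,@@@,,
gen 4: @,,,,,,@@@,,@@,@
gen 5: @,@@@@,,@@,,,@,,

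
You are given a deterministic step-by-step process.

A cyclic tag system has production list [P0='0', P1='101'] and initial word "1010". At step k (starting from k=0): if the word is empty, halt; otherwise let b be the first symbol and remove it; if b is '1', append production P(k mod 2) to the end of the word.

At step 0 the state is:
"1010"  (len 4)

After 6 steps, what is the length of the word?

0

step 0: "1010"  (len 4)
step 1: "0100"  (len 4)
step 2: "100"  (len 3)
step 3: "000"  (len 3)
step 4: "00"  (len 2)
step 5: "0"  (len 1)
step 6: (halted — word empty)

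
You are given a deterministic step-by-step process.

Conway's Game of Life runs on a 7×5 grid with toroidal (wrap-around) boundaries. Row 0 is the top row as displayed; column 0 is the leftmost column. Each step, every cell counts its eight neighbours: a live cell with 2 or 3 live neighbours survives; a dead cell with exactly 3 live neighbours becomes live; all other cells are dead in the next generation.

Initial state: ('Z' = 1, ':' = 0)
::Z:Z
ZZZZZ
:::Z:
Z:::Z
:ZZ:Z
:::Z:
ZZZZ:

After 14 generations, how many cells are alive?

k=0  ::Z:Z
ZZZZZ
:::Z:
Z:::Z
:ZZ:Z
:::Z:
ZZZZ:
k=1  :::::
ZZ:::
:::::
ZZZ:Z
:ZZ:Z
:::::
ZZ:::
k=2  :::::
:::::
::Z:Z
::Z:Z
::Z:Z
::Z::
:::::
k=3  :::::
:::::
:::::
ZZZ:Z
:ZZ::
:::Z:
:::::
k=4  :::::
:::::
ZZ:::
Z:ZZ:
::::Z
::Z::
:::::
k=5  :::::
:::::
ZZZ:Z
Z:ZZ:
:ZZ:Z
:::::
:::::
k=6  :::::
ZZ:::
Z:Z:Z
:::::
ZZZ:Z
:::::
:::::
k=7  :::::
ZZ::Z
Z:::Z
::Z::
ZZ:::
ZZ:::
:::::
k=8  Z::::
:Z::Z
:::ZZ
::::Z
Z:Z::
ZZ:::
:::::
k=9  Z::::
:::ZZ
:::ZZ
Z:::Z
Z:::Z
ZZ:::
ZZ:::
k=10  ZZ:::
Z::Z:
:::::
:::::
:::::
:::::
::::Z
k=11  ZZ:::
ZZ::Z
:::::
:::::
:::::
:::::
Z::::
k=12  :::::
:Z::Z
Z::::
:::::
:::::
:::::
ZZ:::
k=13  :Z:::
Z::::
Z::::
:::::
:::::
:::::
:::::
k=14  :::::
ZZ:::
:::::
:::::
:::::
:::::
:::::

2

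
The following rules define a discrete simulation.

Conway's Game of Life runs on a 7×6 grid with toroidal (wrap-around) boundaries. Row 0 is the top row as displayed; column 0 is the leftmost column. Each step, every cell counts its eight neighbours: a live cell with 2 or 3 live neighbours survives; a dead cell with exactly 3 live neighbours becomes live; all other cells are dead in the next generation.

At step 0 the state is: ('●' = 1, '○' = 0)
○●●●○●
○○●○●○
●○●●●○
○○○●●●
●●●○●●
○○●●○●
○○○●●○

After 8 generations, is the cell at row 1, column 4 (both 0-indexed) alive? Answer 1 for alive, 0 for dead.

1

k=0  ○●●●○●
○○●○●○
●○●●●○
○○○●●●
●●●○●●
○○●●○●
○○○●●○
k=1  ○●○○○●
●○○○○○
○●●○○○
○○○○○○
○●○○○○
○○○○○○
●●○○○●
k=2  ○●○○○●
●○●○○○
○●○○○○
○●●○○○
○○○○○○
○●○○○○
○●○○○●
k=3  ○●●○○●
●○●○○○
●○○○○○
○●●○○○
○●●○○○
●○○○○○
○●●○○○
k=4  ○○○●○○
●○●○○●
●○●○○○
●○●○○○
●○●○○○
●○○○○○
○○●○○○
k=5  ○●●●○○
●○●●○●
●○●●○○
●○●●○●
●○○○○●
○○○○○○
○○○○○○
k=6  ●●○●●○
●○○○○●
○○○○○○
○○●●○○
●●○○●●
○○○○○○
○○●○○○
k=7  ●●●●●○
●●○○●●
○○○○○○
●●●●●●
●●●●●●
●●○○○●
○●●●○○
k=8  ○○○○○○
○○○○●○
○○○○○○
○○○○○○
○○○○○○
○○○○○○
○○○○○○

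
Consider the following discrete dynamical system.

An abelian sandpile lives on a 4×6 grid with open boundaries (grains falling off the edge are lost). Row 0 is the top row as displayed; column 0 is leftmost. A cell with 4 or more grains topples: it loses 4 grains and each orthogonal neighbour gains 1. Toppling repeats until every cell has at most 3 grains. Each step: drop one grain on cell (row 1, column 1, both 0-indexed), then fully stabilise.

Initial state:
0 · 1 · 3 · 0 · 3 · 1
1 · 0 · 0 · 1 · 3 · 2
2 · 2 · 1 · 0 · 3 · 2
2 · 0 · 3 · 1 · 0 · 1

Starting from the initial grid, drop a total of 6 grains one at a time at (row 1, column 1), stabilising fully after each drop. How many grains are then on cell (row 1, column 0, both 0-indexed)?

[0] 0 · 1 · 3 · 0 · 3 · 1
1 · 0 · 0 · 1 · 3 · 2
2 · 2 · 1 · 0 · 3 · 2
2 · 0 · 3 · 1 · 0 · 1
[1] 0 · 1 · 3 · 0 · 3 · 1
1 · 1 · 0 · 1 · 3 · 2
2 · 2 · 1 · 0 · 3 · 2
2 · 0 · 3 · 1 · 0 · 1
[2] 0 · 1 · 3 · 0 · 3 · 1
1 · 2 · 0 · 1 · 3 · 2
2 · 2 · 1 · 0 · 3 · 2
2 · 0 · 3 · 1 · 0 · 1
[3] 0 · 1 · 3 · 0 · 3 · 1
1 · 3 · 0 · 1 · 3 · 2
2 · 2 · 1 · 0 · 3 · 2
2 · 0 · 3 · 1 · 0 · 1
[4] 0 · 2 · 3 · 0 · 3 · 1
2 · 0 · 1 · 1 · 3 · 2
2 · 3 · 1 · 0 · 3 · 2
2 · 0 · 3 · 1 · 0 · 1
[5] 0 · 2 · 3 · 0 · 3 · 1
2 · 1 · 1 · 1 · 3 · 2
2 · 3 · 1 · 0 · 3 · 2
2 · 0 · 3 · 1 · 0 · 1
[6] 0 · 2 · 3 · 0 · 3 · 1
2 · 2 · 1 · 1 · 3 · 2
2 · 3 · 1 · 0 · 3 · 2
2 · 0 · 3 · 1 · 0 · 1

2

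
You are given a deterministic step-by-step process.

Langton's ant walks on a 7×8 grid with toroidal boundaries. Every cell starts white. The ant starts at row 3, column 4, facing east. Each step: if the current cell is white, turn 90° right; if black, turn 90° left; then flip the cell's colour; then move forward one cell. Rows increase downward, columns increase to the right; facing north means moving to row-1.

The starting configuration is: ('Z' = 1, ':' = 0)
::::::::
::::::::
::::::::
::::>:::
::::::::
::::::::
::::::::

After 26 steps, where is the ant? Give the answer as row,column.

2,1

0) ::::::::
::::::::
::::::::
::::>:::
::::::::
::::::::
::::::::
1) ::::::::
::::::::
::::::::
::::Z:::
::::v:::
::::::::
::::::::
2) ::::::::
::::::::
::::::::
::::Z:::
:::<Z:::
::::::::
::::::::
3) ::::::::
::::::::
::::::::
:::^Z:::
:::ZZ:::
::::::::
::::::::
4) ::::::::
::::::::
::::::::
:::Z>:::
:::ZZ:::
::::::::
::::::::
5) ::::::::
::::::::
::::^:::
:::Z::::
:::ZZ:::
::::::::
::::::::
6) ::::::::
::::::::
::::Z>::
:::Z::::
:::ZZ:::
::::::::
::::::::
7) ::::::::
::::::::
::::ZZ::
:::Z:v::
:::ZZ:::
::::::::
::::::::
8) ::::::::
::::::::
::::ZZ::
:::Z<Z::
:::ZZ:::
::::::::
::::::::
9) ::::::::
::::::::
::::^Z::
:::ZZZ::
:::ZZ:::
::::::::
::::::::
10) ::::::::
::::::::
:::<:Z::
:::ZZZ::
:::ZZ:::
::::::::
::::::::
11) ::::::::
:::^::::
:::Z:Z::
:::ZZZ::
:::ZZ:::
::::::::
::::::::
12) ::::::::
:::Z>:::
:::Z:Z::
:::ZZZ::
:::ZZ:::
::::::::
::::::::
13) ::::::::
:::ZZ:::
:::ZvZ::
:::ZZZ::
:::ZZ:::
::::::::
::::::::
14) ::::::::
:::ZZ:::
:::<ZZ::
:::ZZZ::
:::ZZ:::
::::::::
::::::::
15) ::::::::
:::ZZ:::
::::ZZ::
:::vZZ::
:::ZZ:::
::::::::
::::::::
16) ::::::::
:::ZZ:::
::::ZZ::
::::>Z::
:::ZZ:::
::::::::
::::::::
17) ::::::::
:::ZZ:::
::::^Z::
:::::Z::
:::ZZ:::
::::::::
::::::::
18) ::::::::
:::ZZ:::
:::<:Z::
:::::Z::
:::ZZ:::
::::::::
::::::::
19) ::::::::
:::^Z:::
:::Z:Z::
:::::Z::
:::ZZ:::
::::::::
::::::::
20) ::::::::
::<:Z:::
:::Z:Z::
:::::Z::
:::ZZ:::
::::::::
::::::::
21) ::^:::::
::Z:Z:::
:::Z:Z::
:::::Z::
:::ZZ:::
::::::::
::::::::
22) ::Z>::::
::Z:Z:::
:::Z:Z::
:::::Z::
:::ZZ:::
::::::::
::::::::
23) ::ZZ::::
::ZvZ:::
:::Z:Z::
:::::Z::
:::ZZ:::
::::::::
::::::::
24) ::ZZ::::
::<ZZ:::
:::Z:Z::
:::::Z::
:::ZZ:::
::::::::
::::::::
25) ::ZZ::::
:::ZZ:::
::vZ:Z::
:::::Z::
:::ZZ:::
::::::::
::::::::
26) ::ZZ::::
:::ZZ:::
:<ZZ:Z::
:::::Z::
:::ZZ:::
::::::::
::::::::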